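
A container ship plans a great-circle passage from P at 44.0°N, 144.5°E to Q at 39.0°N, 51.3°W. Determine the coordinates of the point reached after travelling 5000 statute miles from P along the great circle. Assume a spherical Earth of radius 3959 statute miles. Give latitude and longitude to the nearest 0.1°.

The haversine formula gives a central angle δ ≈ 1.672 rad (95.8°) between the endpoints. The total great-circle distance is δ·R ≈ 1.672 × 3959 ≈ 6618 mi, so the target fraction is f = 5000/6618 ≈ 0.755.
Interpolate at f ≈ 0.755 with slerp weights a = sin((1−f)δ)/sin δ ≈ 0.400, b = sin(fδ)/sin δ ≈ 0.958.
p = a·p₁ + b·p₂ ≈ (0.231, -0.414, 0.880); φ = arcsin(p_z) ≈ 61.68°, λ = atan2(p_y, p_x) ≈ -60.79°.

≈ 61.7°N, 60.8°W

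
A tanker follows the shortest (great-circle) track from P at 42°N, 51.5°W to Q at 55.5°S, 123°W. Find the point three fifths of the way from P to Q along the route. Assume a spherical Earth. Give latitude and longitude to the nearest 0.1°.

≈ 18.5°S, 87.0°W

Write both endpoints as unit vectors p₁, p₂ with components (cos φ cos λ, cos φ sin λ, sin φ).
The central angle between the endpoints is δ = arccos(p₁·p₂) ≈ 2.002 rad (114.7°).
Interpolate at f = 3/5 with slerp weights a = sin((1−f)δ)/sin δ ≈ 0.790, b = sin(fδ)/sin δ ≈ 1.026.
p = a·p₁ + b·p₂ ≈ (0.049, -0.947, -0.317); φ = arcsin(p_z) ≈ -18.49°, λ = atan2(p_y, p_x) ≈ -87.04°.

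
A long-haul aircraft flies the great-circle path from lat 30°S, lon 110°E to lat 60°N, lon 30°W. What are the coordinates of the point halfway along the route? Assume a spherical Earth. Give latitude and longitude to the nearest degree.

Convert each endpoint to a unit vector on the sphere (x = cos φ cos λ, y = cos φ sin λ, z = sin φ).
The central angle between the endpoints is δ = arccos(p₁·p₂) ≈ 2.441 rad (139.9°).
Interpolate at f = 1/2 with slerp weights a = sin((1−f)δ)/sin δ ≈ 1.458, b = sin(fδ)/sin δ ≈ 1.458.
p = a·p₁ + b·p₂ ≈ (0.199, 0.822, 0.534); φ = arcsin(p_z) ≈ 32.25°, λ = atan2(p_y, p_x) ≈ 76.36°.

≈ lat 32°N, lon 76°E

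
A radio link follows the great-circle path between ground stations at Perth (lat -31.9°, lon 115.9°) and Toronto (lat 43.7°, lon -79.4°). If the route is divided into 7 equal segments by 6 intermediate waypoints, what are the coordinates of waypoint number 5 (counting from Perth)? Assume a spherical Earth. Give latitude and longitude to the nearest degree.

Write both endpoints as unit vectors p₁, p₂ with components (cos φ cos λ, cos φ sin λ, sin φ).
The central angle between the endpoints is δ = arccos(p₁·p₂) ≈ 2.848 rad (163.2°).
Interpolate at f = 5/7 with slerp weights a = sin((1−f)δ)/sin δ ≈ 2.509, b = sin(fδ)/sin δ ≈ 3.088.
p = a·p₁ + b·p₂ ≈ (-0.520, -0.279, 0.808); φ = arcsin(p_z) ≈ 53.87°, λ = atan2(p_y, p_x) ≈ -151.81°.

≈ lat 54°, lon -152°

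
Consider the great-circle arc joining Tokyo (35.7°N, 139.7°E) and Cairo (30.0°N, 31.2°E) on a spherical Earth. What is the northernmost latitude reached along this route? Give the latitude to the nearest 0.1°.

≈ 48.0°N

The great circle lies in the plane with unit normal n̂ = (p₁ × p₂)/|p₁ × p₂|.
Here n̂_z ≈ -0.669; the vertex latitude is φ_max = arccos|n̂_z| ≈ 48.0°.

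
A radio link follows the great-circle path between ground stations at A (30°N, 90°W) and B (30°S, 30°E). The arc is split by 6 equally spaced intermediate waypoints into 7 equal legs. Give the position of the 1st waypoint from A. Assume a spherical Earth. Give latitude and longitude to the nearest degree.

Write both endpoints as unit vectors p₁, p₂ with components (cos φ cos λ, cos φ sin λ, sin φ).
The central angle between the endpoints is δ = arccos(p₁·p₂) ≈ 2.246 rad (128.7°).
Interpolate at f = 1/7 with slerp weights a = sin((1−f)δ)/sin δ ≈ 1.201, b = sin(fδ)/sin δ ≈ 0.404.
p = a·p₁ + b·p₂ ≈ (0.303, -0.866, 0.399); φ = arcsin(p_z) ≈ 23.50°, λ = atan2(p_y, p_x) ≈ -70.71°.

≈ (23°N, 71°W)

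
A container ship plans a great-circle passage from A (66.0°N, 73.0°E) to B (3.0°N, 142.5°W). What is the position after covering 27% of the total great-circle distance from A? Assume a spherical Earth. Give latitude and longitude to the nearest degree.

Write both endpoints as unit vectors p₁, p₂ with components (cos φ cos λ, cos φ sin λ, sin φ).
The central angle between the endpoints is δ = arccos(p₁·p₂) ≈ 1.858 rad (106.4°).
Interpolate at f = 0.27 with slerp weights a = sin((1−f)δ)/sin δ ≈ 1.019, b = sin(fδ)/sin δ ≈ 0.501.
p = a·p₁ + b·p₂ ≈ (-0.276, 0.091, 0.957); φ = arcsin(p_z) ≈ 73.10°, λ = atan2(p_y, p_x) ≈ 161.66°.

≈ (73°N, 162°E)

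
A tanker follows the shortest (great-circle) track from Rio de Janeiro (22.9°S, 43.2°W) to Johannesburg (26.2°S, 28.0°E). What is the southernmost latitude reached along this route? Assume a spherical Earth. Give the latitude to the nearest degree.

≈ 29°S

The great circle lies in the plane with unit normal n̂ = (p₁ × p₂)/|p₁ × p₂|.
Here n̂_z ≈ +0.870; the vertex latitude is φ_max = arccos|n̂_z| ≈ 29.5°.
Check via Clairaut: cos φ_max = |cos φ₁| · sin C = cos(22.9°)·sin(109.1°) ≈ 0.870, again giving ≈ 29.5°.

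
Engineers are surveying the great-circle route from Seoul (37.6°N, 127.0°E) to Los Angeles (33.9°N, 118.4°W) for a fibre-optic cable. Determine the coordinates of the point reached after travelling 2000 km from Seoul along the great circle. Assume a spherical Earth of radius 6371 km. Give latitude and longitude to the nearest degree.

Write both endpoints as unit vectors p₁, p₂ with components (cos φ cos λ, cos φ sin λ, sin φ).
The central angle between the endpoints is δ = arccos(p₁·p₂) ≈ 1.504 rad (86.2°). The total great-circle distance is δ·R ≈ 1.504 × 6371 ≈ 9583 km, so the target fraction is f = 2000/9583 ≈ 0.209.
Interpolate at f ≈ 0.209 with slerp weights a = sin((1−f)δ)/sin δ ≈ 0.931, b = sin(fδ)/sin δ ≈ 0.309.
p = a·p₁ + b·p₂ ≈ (-0.566, 0.363, 0.740); φ = arcsin(p_z) ≈ 47.76°, λ = atan2(p_y, p_x) ≈ 147.33°.

≈ 48°N, 147°E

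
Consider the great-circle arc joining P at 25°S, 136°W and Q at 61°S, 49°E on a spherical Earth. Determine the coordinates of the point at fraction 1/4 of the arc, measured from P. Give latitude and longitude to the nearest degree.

≈ 48°S, 137°W

Convert each endpoint to a unit vector on the sphere (x = cos φ cos λ, y = cos φ sin λ, z = sin φ).
The central angle between the endpoints is δ = arccos(p₁·p₂) ≈ 1.639 rad (93.9°).
Interpolate at f = 1/4 with slerp weights a = sin((1−f)δ)/sin δ ≈ 0.944, b = sin(fδ)/sin δ ≈ 0.399.
p = a·p₁ + b·p₂ ≈ (-0.489, -0.448, -0.748); φ = arcsin(p_z) ≈ -48.45°, λ = atan2(p_y, p_x) ≈ -137.46°.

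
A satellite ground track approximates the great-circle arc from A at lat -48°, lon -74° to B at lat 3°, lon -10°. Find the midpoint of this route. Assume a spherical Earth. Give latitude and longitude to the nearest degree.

≈ lat -26°, lon -35°

Convert each endpoint to a unit vector on the sphere (x = cos φ cos λ, y = cos φ sin λ, z = sin φ).
The central angle between the endpoints is δ = arccos(p₁·p₂) ≈ 1.314 rad (75.3°).
Interpolate at f = 1/2 with slerp weights a = sin((1−f)δ)/sin δ ≈ 0.631, b = sin(fδ)/sin δ ≈ 0.631.
p = a·p₁ + b·p₂ ≈ (0.737, -0.516, -0.436); φ = arcsin(p_z) ≈ -25.86°, λ = atan2(p_y, p_x) ≈ -34.96°.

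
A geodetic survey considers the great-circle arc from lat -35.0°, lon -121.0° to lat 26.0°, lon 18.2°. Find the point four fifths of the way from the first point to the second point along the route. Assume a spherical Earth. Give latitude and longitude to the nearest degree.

≈ lat 12°, lon -8°

Write both endpoints as unit vectors p₁, p₂ with components (cos φ cos λ, cos φ sin λ, sin φ).
The central angle between the endpoints is δ = arccos(p₁·p₂) ≈ 2.513 rad (144.0°).
Interpolate at f = 4/5 with slerp weights a = sin((1−f)δ)/sin δ ≈ 0.819, b = sin(fδ)/sin δ ≈ 1.539.
p = a·p₁ + b·p₂ ≈ (0.968, -0.143, 0.205); φ = arcsin(p_z) ≈ 11.82°, λ = atan2(p_y, p_x) ≈ -8.41°.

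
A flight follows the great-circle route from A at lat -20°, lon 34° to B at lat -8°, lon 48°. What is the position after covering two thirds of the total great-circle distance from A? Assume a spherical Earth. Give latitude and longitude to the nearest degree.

Convert each endpoint to a unit vector on the sphere (x = cos φ cos λ, y = cos φ sin λ, z = sin φ).
The central angle between the endpoints is δ = arccos(p₁·p₂) ≈ 0.316 rad (18.1°).
Interpolate at f = 2/3 with slerp weights a = sin((1−f)δ)/sin δ ≈ 0.338, b = sin(fδ)/sin δ ≈ 0.673.
p = a·p₁ + b·p₂ ≈ (0.709, 0.673, -0.209); φ = arcsin(p_z) ≈ -12.08°, λ = atan2(p_y, p_x) ≈ 43.49°.

≈ lat -12°, lon 43°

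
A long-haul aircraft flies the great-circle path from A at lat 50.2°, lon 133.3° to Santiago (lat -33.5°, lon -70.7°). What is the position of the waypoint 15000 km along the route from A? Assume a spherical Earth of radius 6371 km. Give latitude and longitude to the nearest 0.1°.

From cos δ = sin φ₁ sin φ₂ + cos φ₁ cos φ₂ cos Δλ, the central angle is δ ≈ 2.718 rad (155.7°). The total great-circle distance is δ·R ≈ 2.718 × 6371 ≈ 17317 km, so the target fraction is f = 15000/17317 ≈ 0.866.
Interpolate at f ≈ 0.866 with slerp weights a = sin((1−f)δ)/sin δ ≈ 0.866, b = sin(fδ)/sin δ ≈ 1.724.
p = a·p₁ + b·p₂ ≈ (0.095, -0.953, -0.286); φ = arcsin(p_z) ≈ -16.64°, λ = atan2(p_y, p_x) ≈ -84.31°.

≈ lat -16.6°, lon -84.3°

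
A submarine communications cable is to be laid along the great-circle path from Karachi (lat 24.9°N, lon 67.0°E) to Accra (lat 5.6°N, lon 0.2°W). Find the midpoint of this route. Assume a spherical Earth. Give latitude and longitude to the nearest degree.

≈ lat 18°N, lon 32°E

Write both endpoints as unit vectors p₁, p₂ with components (cos φ cos λ, cos φ sin λ, sin φ).
The central angle between the endpoints is δ = arccos(p₁·p₂) ≈ 1.169 rad (67.0°).
Interpolate at f = 1/2 with slerp weights a = sin((1−f)δ)/sin δ ≈ 0.600, b = sin(fδ)/sin δ ≈ 0.600.
p = a·p₁ + b·p₂ ≈ (0.809, 0.499, 0.311); φ = arcsin(p_z) ≈ 18.12°, λ = atan2(p_y, p_x) ≈ 31.64°.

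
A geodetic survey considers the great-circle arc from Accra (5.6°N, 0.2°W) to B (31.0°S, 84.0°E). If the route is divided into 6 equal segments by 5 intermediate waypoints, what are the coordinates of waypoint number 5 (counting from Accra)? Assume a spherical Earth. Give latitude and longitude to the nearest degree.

Write both endpoints as unit vectors p₁, p₂ with components (cos φ cos λ, cos φ sin λ, sin φ).
The central angle between the endpoints is δ = arccos(p₁·p₂) ≈ 1.535 rad (87.9°).
Interpolate at f = 5/6 with slerp weights a = sin((1−f)δ)/sin δ ≈ 0.253, b = sin(fδ)/sin δ ≈ 0.958.
p = a·p₁ + b·p₂ ≈ (0.338, 0.816, -0.469); φ = arcsin(p_z) ≈ -27.96°, λ = atan2(p_y, p_x) ≈ 67.51°.

≈ (28°S, 68°E)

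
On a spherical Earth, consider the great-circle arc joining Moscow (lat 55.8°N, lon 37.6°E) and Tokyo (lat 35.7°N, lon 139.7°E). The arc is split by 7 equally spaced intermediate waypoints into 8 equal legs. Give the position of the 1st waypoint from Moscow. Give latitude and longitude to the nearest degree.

≈ lat 59°N, lon 52°E

Write both endpoints as unit vectors p₁, p₂ with components (cos φ cos λ, cos φ sin λ, sin φ).
The central angle between the endpoints is δ = arccos(p₁·p₂) ≈ 1.173 rad (67.2°).
Interpolate at f = 1/8 with slerp weights a = sin((1−f)δ)/sin δ ≈ 0.928, b = sin(fδ)/sin δ ≈ 0.159.
p = a·p₁ + b·p₂ ≈ (0.315, 0.401, 0.860); φ = arcsin(p_z) ≈ 59.31°, λ = atan2(p_y, p_x) ≈ 51.88°.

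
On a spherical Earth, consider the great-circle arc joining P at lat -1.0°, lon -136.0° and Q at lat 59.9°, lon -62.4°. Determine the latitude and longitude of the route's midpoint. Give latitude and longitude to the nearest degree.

Write both endpoints as unit vectors p₁, p₂ with components (cos φ cos λ, cos φ sin λ, sin φ).
The central angle between the endpoints is δ = arccos(p₁·p₂) ≈ 1.444 rad (82.7°).
Interpolate at f = 1/2 with slerp weights a = sin((1−f)δ)/sin δ ≈ 0.666, b = sin(fδ)/sin δ ≈ 0.666.
p = a·p₁ + b·p₂ ≈ (-0.324, -0.759, 0.565); φ = arcsin(p_z) ≈ 34.39°, λ = atan2(p_y, p_x) ≈ -113.15°.

≈ lat 34°, lon -113°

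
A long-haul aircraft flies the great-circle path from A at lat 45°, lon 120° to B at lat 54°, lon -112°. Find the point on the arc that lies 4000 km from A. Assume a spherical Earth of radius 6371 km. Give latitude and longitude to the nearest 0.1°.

≈ lat 69.2°, lon 173.8°

Convert each endpoint to a unit vector on the sphere (x = cos φ cos λ, y = cos φ sin λ, z = sin φ).
The central angle between the endpoints is δ = arccos(p₁·p₂) ≈ 1.249 rad (71.6°). The total great-circle distance is δ·R ≈ 1.249 × 6371 ≈ 7958 km, so the target fraction is f = 4000/7958 ≈ 0.503.
Interpolate at f ≈ 0.503 with slerp weights a = sin((1−f)δ)/sin δ ≈ 0.614, b = sin(fδ)/sin δ ≈ 0.619.
p = a·p₁ + b·p₂ ≈ (-0.353, 0.038, 0.935); φ = arcsin(p_z) ≈ 69.19°, λ = atan2(p_y, p_x) ≈ 173.82°.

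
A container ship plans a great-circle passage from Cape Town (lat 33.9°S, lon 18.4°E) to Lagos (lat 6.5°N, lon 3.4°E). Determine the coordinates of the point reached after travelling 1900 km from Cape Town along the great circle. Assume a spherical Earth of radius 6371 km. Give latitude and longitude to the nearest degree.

≈ lat 18°S, lon 12°E

The haversine formula gives a central angle δ ≈ 0.747 rad (42.8°) between the endpoints. The total great-circle distance is δ·R ≈ 0.747 × 6371 ≈ 4762 km, so the target fraction is f = 1900/4762 ≈ 0.399.
Interpolate at f ≈ 0.399 with slerp weights a = sin((1−f)δ)/sin δ ≈ 0.639, b = sin(fδ)/sin δ ≈ 0.432.
p = a·p₁ + b·p₂ ≈ (0.932, 0.193, -0.307); φ = arcsin(p_z) ≈ -17.90°, λ = atan2(p_y, p_x) ≈ 11.69°.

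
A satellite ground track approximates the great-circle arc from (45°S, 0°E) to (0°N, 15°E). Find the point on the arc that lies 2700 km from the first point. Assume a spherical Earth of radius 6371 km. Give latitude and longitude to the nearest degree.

≈ (22°S, 9°E)

The haversine formula gives a central angle δ ≈ 0.819 rad (46.9°) between the endpoints. The total great-circle distance is δ·R ≈ 0.819 × 6371 ≈ 5217 km, so the target fraction is f = 2700/5217 ≈ 0.518.
Interpolate at f ≈ 0.518 with slerp weights a = sin((1−f)δ)/sin δ ≈ 0.527, b = sin(fδ)/sin δ ≈ 0.563.
p = a·p₁ + b·p₂ ≈ (0.916, 0.146, -0.373); φ = arcsin(p_z) ≈ -21.88°, λ = atan2(p_y, p_x) ≈ 9.03°.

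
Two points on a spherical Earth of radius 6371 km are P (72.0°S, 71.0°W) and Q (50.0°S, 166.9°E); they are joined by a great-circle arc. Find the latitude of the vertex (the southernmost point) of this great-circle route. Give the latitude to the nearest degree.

≈ 78°S

The great circle lies in the plane with unit normal n̂ = (p₁ × p₂)/|p₁ × p₂|.
Here n̂_z ≈ -0.215; the vertex latitude is φ_max = arccos|n̂_z| ≈ 77.6°.
Check via Clairaut: cos φ_max = |cos φ₁| · sin C = cos(72.0°)·sin(135.9°) ≈ 0.215, again giving ≈ 77.6°.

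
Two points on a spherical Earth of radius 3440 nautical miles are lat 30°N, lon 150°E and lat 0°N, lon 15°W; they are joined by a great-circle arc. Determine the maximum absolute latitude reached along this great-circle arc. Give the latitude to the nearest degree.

≈ 66°N

The great circle lies in the plane with unit normal n̂ = (p₁ × p₂)/|p₁ × p₂|.
Here n̂_z ≈ -0.409; the vertex latitude is φ_max = arccos|n̂_z| ≈ 65.9°.
Check via Clairaut: cos φ_max = |cos φ₁| · sin C = cos(30.0°)·sin(28.2°) ≈ 0.409, again giving ≈ 65.9°.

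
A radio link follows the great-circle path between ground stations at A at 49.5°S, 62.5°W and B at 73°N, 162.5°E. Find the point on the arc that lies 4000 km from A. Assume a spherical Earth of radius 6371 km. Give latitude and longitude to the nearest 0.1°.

≈ 15.5°S, 76.9°W

Write both endpoints as unit vectors p₁, p₂ with components (cos φ cos λ, cos φ sin λ, sin φ).
The central angle between the endpoints is δ = arccos(p₁·p₂) ≈ 2.609 rad (149.5°). The total great-circle distance is δ·R ≈ 2.609 × 6371 ≈ 16621 km, so the target fraction is f = 4000/16621 ≈ 0.241.
Interpolate at f ≈ 0.241 with slerp weights a = sin((1−f)δ)/sin δ ≈ 1.806, b = sin(fδ)/sin δ ≈ 1.157.
p = a·p₁ + b·p₂ ≈ (0.219, -0.939, -0.267); φ = arcsin(p_z) ≈ -15.48°, λ = atan2(p_y, p_x) ≈ -76.87°.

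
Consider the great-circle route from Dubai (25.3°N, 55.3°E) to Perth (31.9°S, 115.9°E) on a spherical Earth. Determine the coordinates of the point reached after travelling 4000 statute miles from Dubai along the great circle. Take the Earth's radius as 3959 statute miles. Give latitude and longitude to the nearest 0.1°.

Write both endpoints as unit vectors p₁, p₂ with components (cos φ cos λ, cos φ sin λ, sin φ).
The central angle between the endpoints is δ = arccos(p₁·p₂) ≈ 1.419 rad (81.3°). The total great-circle distance is δ·R ≈ 1.419 × 3959 ≈ 5619 mi, so the target fraction is f = 4000/5619 ≈ 0.712.
Interpolate at f ≈ 0.712 with slerp weights a = sin((1−f)δ)/sin δ ≈ 0.402, b = sin(fδ)/sin δ ≈ 0.857.
p = a·p₁ + b·p₂ ≈ (-0.111, 0.953, -0.281); φ = arcsin(p_z) ≈ -16.31°, λ = atan2(p_y, p_x) ≈ 96.63°.

≈ 16.3°S, 96.6°E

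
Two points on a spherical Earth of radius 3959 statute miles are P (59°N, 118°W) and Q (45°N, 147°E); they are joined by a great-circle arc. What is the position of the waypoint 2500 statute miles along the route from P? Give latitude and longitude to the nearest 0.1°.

Convert each endpoint to a unit vector on the sphere (x = cos φ cos λ, y = cos φ sin λ, z = sin φ).
The central angle between the endpoints is δ = arccos(p₁·p₂) ≈ 0.959 rad (54.9°). The total great-circle distance is δ·R ≈ 0.959 × 3959 ≈ 3797 mi, so the target fraction is f = 2500/3797 ≈ 0.658.
Interpolate at f ≈ 0.658 with slerp weights a = sin((1−f)δ)/sin δ ≈ 0.393, b = sin(fδ)/sin δ ≈ 0.721.
p = a·p₁ + b·p₂ ≈ (-0.523, 0.099, 0.847); φ = arcsin(p_z) ≈ 57.86°, λ = atan2(p_y, p_x) ≈ 169.27°.

≈ (57.9°N, 169.3°E)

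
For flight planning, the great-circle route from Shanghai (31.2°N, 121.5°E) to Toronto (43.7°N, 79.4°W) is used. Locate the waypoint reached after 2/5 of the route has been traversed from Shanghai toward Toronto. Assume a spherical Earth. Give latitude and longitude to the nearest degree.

≈ 69°N, 150°E

The haversine formula gives a central angle δ ≈ 1.792 rad (102.7°) between the endpoints.
Interpolate at f = 2/5 with slerp weights a = sin((1−f)δ)/sin δ ≈ 0.902, b = sin(fδ)/sin δ ≈ 0.674.
p = a·p₁ + b·p₂ ≈ (-0.313, 0.179, 0.933); φ = arcsin(p_z) ≈ 68.84°, λ = atan2(p_y, p_x) ≈ 150.26°.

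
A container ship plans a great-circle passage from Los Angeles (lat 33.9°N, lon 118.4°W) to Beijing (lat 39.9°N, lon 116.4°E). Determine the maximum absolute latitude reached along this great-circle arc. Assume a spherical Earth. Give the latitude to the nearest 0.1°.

The great circle lies in the plane with unit normal n̂ = (p₁ × p₂)/|p₁ × p₂|.
Here n̂_z ≈ -0.520; the vertex latitude is φ_max = arccos|n̂_z| ≈ 58.6°.
Check via Clairaut: cos φ_max = |cos φ₁| · sin C = cos(33.9°)·sin(38.8°) ≈ 0.520, again giving ≈ 58.6°.

≈ 58.6°N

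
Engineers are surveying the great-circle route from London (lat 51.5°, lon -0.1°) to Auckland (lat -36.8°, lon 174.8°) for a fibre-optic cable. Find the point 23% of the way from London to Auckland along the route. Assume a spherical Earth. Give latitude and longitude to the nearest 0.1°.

The haversine formula gives a central angle δ ≈ 2.877 rad (164.9°) between the endpoints.
Interpolate at f = 0.23 with slerp weights a = sin((1−f)δ)/sin δ ≈ 3.060, b = sin(fδ)/sin δ ≈ 2.353.
p = a·p₁ + b·p₂ ≈ (0.029, 0.167, 0.985); φ = arcsin(p_z) ≈ 80.22°, λ = atan2(p_y, p_x) ≈ 80.29°.

≈ lat 80.2°, lon 80.3°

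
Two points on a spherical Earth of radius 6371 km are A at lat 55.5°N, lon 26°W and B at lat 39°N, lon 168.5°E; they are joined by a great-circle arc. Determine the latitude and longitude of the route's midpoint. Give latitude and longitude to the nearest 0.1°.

Convert each endpoint to a unit vector on the sphere (x = cos φ cos λ, y = cos φ sin λ, z = sin φ).
The central angle between the endpoints is δ = arccos(p₁·p₂) ≈ 1.478 rad (84.7°).
Interpolate at f = 1/2 with slerp weights a = sin((1−f)δ)/sin δ ≈ 0.677, b = sin(fδ)/sin δ ≈ 0.677.
p = a·p₁ + b·p₂ ≈ (-0.171, -0.063, 0.983); φ = arcsin(p_z) ≈ 79.51°, λ = atan2(p_y, p_x) ≈ -159.71°.

≈ lat 79.5°N, lon 159.7°W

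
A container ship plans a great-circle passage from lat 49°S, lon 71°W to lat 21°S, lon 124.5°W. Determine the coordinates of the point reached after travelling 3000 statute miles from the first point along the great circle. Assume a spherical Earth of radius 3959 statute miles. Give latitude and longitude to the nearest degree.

Convert each endpoint to a unit vector on the sphere (x = cos φ cos λ, y = cos φ sin λ, z = sin φ).
The central angle between the endpoints is δ = arccos(p₁·p₂) ≈ 0.883 rad (50.6°). The total great-circle distance is δ·R ≈ 0.883 × 3959 ≈ 3496 mi, so the target fraction is f = 3000/3496 ≈ 0.858.
Interpolate at f ≈ 0.858 with slerp weights a = sin((1−f)δ)/sin δ ≈ 0.162, b = sin(fδ)/sin δ ≈ 0.889.
p = a·p₁ + b·p₂ ≈ (-0.436, -0.785, -0.441); φ = arcsin(p_z) ≈ -26.16°, λ = atan2(p_y, p_x) ≈ -119.05°.

≈ lat 26°S, lon 119°W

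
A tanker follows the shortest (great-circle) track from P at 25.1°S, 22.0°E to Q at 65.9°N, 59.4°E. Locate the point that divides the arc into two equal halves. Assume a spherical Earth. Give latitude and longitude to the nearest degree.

From cos δ = sin φ₁ sin φ₂ + cos φ₁ cos φ₂ cos Δλ, the central angle is δ ≈ 1.664 rad (95.4°).
Interpolate at f = 1/2 with slerp weights a = sin((1−f)δ)/sin δ ≈ 0.743, b = sin(fδ)/sin δ ≈ 0.743.
p = a·p₁ + b·p₂ ≈ (0.778, 0.513, 0.363); φ = arcsin(p_z) ≈ 21.28°, λ = atan2(p_y, p_x) ≈ 33.40°.

≈ 21°N, 33°E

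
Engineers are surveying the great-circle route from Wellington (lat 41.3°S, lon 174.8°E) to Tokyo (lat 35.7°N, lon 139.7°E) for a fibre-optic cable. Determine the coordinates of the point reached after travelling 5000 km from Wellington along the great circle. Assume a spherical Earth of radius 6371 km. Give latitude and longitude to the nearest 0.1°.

≈ lat 0.1°N, lon 155.4°E

Write both endpoints as unit vectors p₁, p₂ with components (cos φ cos λ, cos φ sin λ, sin φ).
The central angle between the endpoints is δ = arccos(p₁·p₂) ≈ 1.457 rad (83.5°). The total great-circle distance is δ·R ≈ 1.457 × 6371 ≈ 9280 km, so the target fraction is f = 5000/9280 ≈ 0.539.
Interpolate at f ≈ 0.539 with slerp weights a = sin((1−f)δ)/sin δ ≈ 0.626, b = sin(fδ)/sin δ ≈ 0.711.
p = a·p₁ + b·p₂ ≈ (-0.909, 0.416, 0.002); φ = arcsin(p_z) ≈ 0.09°, λ = atan2(p_y, p_x) ≈ 155.40°.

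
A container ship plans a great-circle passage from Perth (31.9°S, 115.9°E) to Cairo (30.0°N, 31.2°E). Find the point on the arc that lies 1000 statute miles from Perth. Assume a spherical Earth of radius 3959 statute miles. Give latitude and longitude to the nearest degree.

From cos δ = sin φ₁ sin φ₂ + cos φ₁ cos φ₂ cos Δλ, the central angle is δ ≈ 1.768 rad (101.3°). The total great-circle distance is δ·R ≈ 1.768 × 3959 ≈ 7001 mi, so the target fraction is f = 1000/7001 ≈ 0.143.
Interpolate at f ≈ 0.143 with slerp weights a = sin((1−f)δ)/sin δ ≈ 1.018, b = sin(fδ)/sin δ ≈ 0.255.
p = a·p₁ + b·p₂ ≈ (-0.189, 0.892, -0.411); φ = arcsin(p_z) ≈ -24.25°, λ = atan2(p_y, p_x) ≈ 101.95°.

≈ 24°S, 102°E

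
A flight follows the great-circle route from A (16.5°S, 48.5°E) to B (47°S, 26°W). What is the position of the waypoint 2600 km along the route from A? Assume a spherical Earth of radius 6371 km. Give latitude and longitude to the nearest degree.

From cos δ = sin φ₁ sin φ₂ + cos φ₁ cos φ₂ cos Δλ, the central angle is δ ≈ 1.178 rad (67.5°). The total great-circle distance is δ·R ≈ 1.178 × 6371 ≈ 7507 km, so the target fraction is f = 2600/7507 ≈ 0.346.
Interpolate at f ≈ 0.346 with slerp weights a = sin((1−f)δ)/sin δ ≈ 0.754, b = sin(fδ)/sin δ ≈ 0.430.
p = a·p₁ + b·p₂ ≈ (0.742, 0.413, -0.528); φ = arcsin(p_z) ≈ -31.88°, λ = atan2(p_y, p_x) ≈ 29.08°.

≈ (32°S, 29°E)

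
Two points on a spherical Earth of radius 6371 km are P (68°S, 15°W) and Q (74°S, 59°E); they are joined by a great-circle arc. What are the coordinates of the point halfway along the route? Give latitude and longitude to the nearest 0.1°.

≈ (74.5°S, 15.5°E)

Write both endpoints as unit vectors p₁, p₂ with components (cos φ cos λ, cos φ sin λ, sin φ).
The central angle between the endpoints is δ = arccos(p₁·p₂) ≈ 0.403 rad (23.1°).
Interpolate at f = 1/2 with slerp weights a = sin((1−f)δ)/sin δ ≈ 0.510, b = sin(fδ)/sin δ ≈ 0.510.
p = a·p₁ + b·p₂ ≈ (0.257, 0.071, -0.964); φ = arcsin(p_z) ≈ -74.53°, λ = atan2(p_y, p_x) ≈ 15.46°.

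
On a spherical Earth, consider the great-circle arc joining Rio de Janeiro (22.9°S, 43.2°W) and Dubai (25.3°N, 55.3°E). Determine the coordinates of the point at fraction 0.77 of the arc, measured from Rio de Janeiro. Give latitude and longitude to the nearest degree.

≈ (16°N, 31°E)

Write both endpoints as unit vectors p₁, p₂ with components (cos φ cos λ, cos φ sin λ, sin φ).
The central angle between the endpoints is δ = arccos(p₁·p₂) ≈ 1.864 rad (106.8°).
Interpolate at f = 0.77 with slerp weights a = sin((1−f)δ)/sin δ ≈ 0.434, b = sin(fδ)/sin δ ≈ 1.035.
p = a·p₁ + b·p₂ ≈ (0.824, 0.496, 0.273); φ = arcsin(p_z) ≈ 15.86°, λ = atan2(p_y, p_x) ≈ 31.01°.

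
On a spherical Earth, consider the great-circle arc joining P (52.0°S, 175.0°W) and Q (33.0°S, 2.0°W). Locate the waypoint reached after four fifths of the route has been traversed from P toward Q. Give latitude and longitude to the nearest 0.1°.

≈ (51.9°S, 4.3°W)

Convert each endpoint to a unit vector on the sphere (x = cos φ cos λ, y = cos φ sin λ, z = sin φ).
The central angle between the endpoints is δ = arccos(p₁·p₂) ≈ 1.654 rad (94.8°).
Interpolate at f = 4/5 with slerp weights a = sin((1−f)δ)/sin δ ≈ 0.326, b = sin(fδ)/sin δ ≈ 0.973.
p = a·p₁ + b·p₂ ≈ (0.616, -0.046, -0.787); φ = arcsin(p_z) ≈ -51.88°, λ = atan2(p_y, p_x) ≈ -4.27°.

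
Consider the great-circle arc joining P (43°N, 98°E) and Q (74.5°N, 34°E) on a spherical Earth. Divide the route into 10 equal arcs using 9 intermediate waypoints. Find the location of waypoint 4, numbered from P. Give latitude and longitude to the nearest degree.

≈ (58°N, 87°E)

The haversine formula gives a central angle δ ≈ 0.733 rad (42.0°) between the endpoints.
Interpolate at f = 4/10 with slerp weights a = sin((1−f)δ)/sin δ ≈ 0.636, b = sin(fδ)/sin δ ≈ 0.432.
p = a·p₁ + b·p₂ ≈ (0.031, 0.525, 0.850); φ = arcsin(p_z) ≈ 58.24°, λ = atan2(p_y, p_x) ≈ 86.63°.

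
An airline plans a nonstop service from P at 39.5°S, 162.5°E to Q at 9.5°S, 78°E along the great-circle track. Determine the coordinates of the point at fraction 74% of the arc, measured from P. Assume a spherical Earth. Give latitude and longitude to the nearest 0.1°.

From cos δ = sin φ₁ sin φ₂ + cos φ₁ cos φ₂ cos Δλ, the central angle is δ ≈ 1.392 rad (79.8°).
Interpolate at f = 0.74 with slerp weights a = sin((1−f)δ)/sin δ ≈ 0.360, b = sin(fδ)/sin δ ≈ 0.871.
p = a·p₁ + b·p₂ ≈ (-0.086, 0.924, -0.373); φ = arcsin(p_z) ≈ -21.88°, λ = atan2(p_y, p_x) ≈ 95.33°.

≈ 21.9°S, 95.3°E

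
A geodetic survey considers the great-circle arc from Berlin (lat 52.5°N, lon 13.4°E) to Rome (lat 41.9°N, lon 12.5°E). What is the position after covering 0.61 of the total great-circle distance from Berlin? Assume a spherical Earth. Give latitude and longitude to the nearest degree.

Write both endpoints as unit vectors p₁, p₂ with components (cos φ cos λ, cos φ sin λ, sin φ).
The central angle between the endpoints is δ = arccos(p₁·p₂) ≈ 0.185 rad (10.6°).
Interpolate at f = 0.61 with slerp weights a = sin((1−f)δ)/sin δ ≈ 0.392, b = sin(fδ)/sin δ ≈ 0.612.
p = a·p₁ + b·p₂ ≈ (0.677, 0.154, 0.720); φ = arcsin(p_z) ≈ 46.03°, λ = atan2(p_y, p_x) ≈ 12.81°.

≈ lat 46°N, lon 13°E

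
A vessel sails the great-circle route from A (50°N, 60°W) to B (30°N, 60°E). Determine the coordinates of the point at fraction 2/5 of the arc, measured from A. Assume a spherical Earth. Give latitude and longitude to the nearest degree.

Convert each endpoint to a unit vector on the sphere (x = cos φ cos λ, y = cos φ sin λ, z = sin φ).
The central angle between the endpoints is δ = arccos(p₁·p₂) ≈ 1.466 rad (84.0°).
Interpolate at f = 2/5 with slerp weights a = sin((1−f)δ)/sin δ ≈ 0.775, b = sin(fδ)/sin δ ≈ 0.556.
p = a·p₁ + b·p₂ ≈ (0.490, -0.014, 0.872); φ = arcsin(p_z) ≈ 60.65°, λ = atan2(p_y, p_x) ≈ -1.63°.

≈ (61°N, 2°W)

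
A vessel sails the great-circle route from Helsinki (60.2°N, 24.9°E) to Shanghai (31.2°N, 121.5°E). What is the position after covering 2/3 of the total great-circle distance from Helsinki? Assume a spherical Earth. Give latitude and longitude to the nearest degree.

From cos δ = sin φ₁ sin φ₂ + cos φ₁ cos φ₂ cos Δλ, the central angle is δ ≈ 1.159 rad (66.4°).
Interpolate at f = 2/3 with slerp weights a = sin((1−f)δ)/sin δ ≈ 0.411, b = sin(fδ)/sin δ ≈ 0.762.
p = a·p₁ + b·p₂ ≈ (-0.155, 0.641, 0.751); φ = arcsin(p_z) ≈ 48.70°, λ = atan2(p_y, p_x) ≈ 103.59°.

≈ 49°N, 104°E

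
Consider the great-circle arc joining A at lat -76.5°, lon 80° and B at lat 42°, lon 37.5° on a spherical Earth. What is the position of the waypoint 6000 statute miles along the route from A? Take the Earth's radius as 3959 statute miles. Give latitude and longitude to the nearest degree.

≈ lat 8°, lon 44°

Write both endpoints as unit vectors p₁, p₂ with components (cos φ cos λ, cos φ sin λ, sin φ).
The central angle between the endpoints is δ = arccos(p₁·p₂) ≈ 2.121 rad (121.5°). The total great-circle distance is δ·R ≈ 2.121 × 3959 ≈ 8396 mi, so the target fraction is f = 6000/8396 ≈ 0.715.
Interpolate at f ≈ 0.715 with slerp weights a = sin((1−f)δ)/sin δ ≈ 0.667, b = sin(fδ)/sin δ ≈ 1.171.
p = a·p₁ + b·p₂ ≈ (0.718, 0.683, 0.135); φ = arcsin(p_z) ≈ 7.74°, λ = atan2(p_y, p_x) ≈ 43.60°.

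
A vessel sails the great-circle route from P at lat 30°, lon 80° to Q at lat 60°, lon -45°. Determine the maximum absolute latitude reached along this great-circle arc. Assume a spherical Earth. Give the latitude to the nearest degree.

≈ 69°

The great circle lies in the plane with unit normal n̂ = (p₁ × p₂)/|p₁ × p₂|.
Here n̂_z ≈ -0.361; the vertex latitude is φ_max = arccos|n̂_z| ≈ 68.8°.
Check via Clairaut: cos φ_max = |cos φ₁| · sin C = cos(30.0°)·sin(24.6°) ≈ 0.361, again giving ≈ 68.8°.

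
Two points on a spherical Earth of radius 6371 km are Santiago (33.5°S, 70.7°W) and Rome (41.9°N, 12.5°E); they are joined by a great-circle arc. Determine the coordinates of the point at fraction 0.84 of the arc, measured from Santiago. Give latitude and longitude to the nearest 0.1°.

≈ (31.9°N, 5.0°W)

From cos δ = sin φ₁ sin φ₂ + cos φ₁ cos φ₂ cos Δλ, the central angle is δ ≈ 1.870 rad (107.2°).
Interpolate at f = 0.84 with slerp weights a = sin((1−f)δ)/sin δ ≈ 0.309, b = sin(fδ)/sin δ ≈ 1.047.
p = a·p₁ + b·p₂ ≈ (0.846, -0.074, 0.529); φ = arcsin(p_z) ≈ 31.91°, λ = atan2(p_y, p_x) ≈ -5.02°.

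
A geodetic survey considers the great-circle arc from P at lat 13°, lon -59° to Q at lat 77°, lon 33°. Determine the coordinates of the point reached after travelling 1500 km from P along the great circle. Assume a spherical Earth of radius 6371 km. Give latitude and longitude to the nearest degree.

Convert each endpoint to a unit vector on the sphere (x = cos φ cos λ, y = cos φ sin λ, z = sin φ).
The central angle between the endpoints is δ = arccos(p₁·p₂) ≈ 1.358 rad (77.8°). The total great-circle distance is δ·R ≈ 1.358 × 6371 ≈ 8650 km, so the target fraction is f = 1500/8650 ≈ 0.173.
Interpolate at f ≈ 0.173 with slerp weights a = sin((1−f)δ)/sin δ ≈ 0.922, b = sin(fδ)/sin δ ≈ 0.239.
p = a·p₁ + b·p₂ ≈ (0.508, -0.741, 0.440); φ = arcsin(p_z) ≈ 26.10°, λ = atan2(p_y, p_x) ≈ -55.57°.

≈ lat 26°, lon -56°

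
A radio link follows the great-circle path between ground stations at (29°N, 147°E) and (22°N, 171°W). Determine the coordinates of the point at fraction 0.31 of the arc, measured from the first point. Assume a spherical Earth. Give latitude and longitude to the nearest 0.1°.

Convert each endpoint to a unit vector on the sphere (x = cos φ cos λ, y = cos φ sin λ, z = sin φ).
The central angle between the endpoints is δ = arccos(p₁·p₂) ≈ 0.669 rad (38.3°).
Interpolate at f = 0.31 with slerp weights a = sin((1−f)δ)/sin δ ≈ 0.718, b = sin(fδ)/sin δ ≈ 0.332.
p = a·p₁ + b·p₂ ≈ (-0.831, 0.294, 0.473); φ = arcsin(p_z) ≈ 28.20°, λ = atan2(p_y, p_x) ≈ 160.52°.

≈ (28.2°N, 160.5°E)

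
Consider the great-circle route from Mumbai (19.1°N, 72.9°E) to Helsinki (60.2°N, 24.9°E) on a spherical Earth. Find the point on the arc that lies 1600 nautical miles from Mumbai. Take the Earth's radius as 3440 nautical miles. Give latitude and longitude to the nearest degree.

From cos δ = sin φ₁ sin φ₂ + cos φ₁ cos φ₂ cos Δλ, the central angle is δ ≈ 0.930 rad (53.3°). The total great-circle distance is δ·R ≈ 0.930 × 3440 ≈ 3198 nmi, so the target fraction is f = 1600/3198 ≈ 0.500.
Interpolate at f ≈ 0.500 with slerp weights a = sin((1−f)δ)/sin δ ≈ 0.559, b = sin(fδ)/sin δ ≈ 0.560.
p = a·p₁ + b·p₂ ≈ (0.408, 0.622, 0.669); φ = arcsin(p_z) ≈ 41.96°, λ = atan2(p_y, p_x) ≈ 56.76°.

≈ (42°N, 57°E)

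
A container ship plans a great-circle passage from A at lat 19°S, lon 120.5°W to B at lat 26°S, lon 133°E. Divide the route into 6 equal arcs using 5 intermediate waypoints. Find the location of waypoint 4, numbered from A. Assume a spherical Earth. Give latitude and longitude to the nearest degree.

≈ lat 35°S, lon 169°E

The haversine formula gives a central angle δ ≈ 1.670 rad (95.7°) between the endpoints.
Interpolate at f = 4/6 with slerp weights a = sin((1−f)δ)/sin δ ≈ 0.531, b = sin(fδ)/sin δ ≈ 0.901.
p = a·p₁ + b·p₂ ≈ (-0.807, 0.160, -0.568); φ = arcsin(p_z) ≈ -34.61°, λ = atan2(p_y, p_x) ≈ 168.78°.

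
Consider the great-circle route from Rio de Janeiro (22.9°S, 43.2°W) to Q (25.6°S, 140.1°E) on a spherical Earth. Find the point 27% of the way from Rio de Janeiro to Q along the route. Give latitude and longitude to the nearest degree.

≈ (58°S, 48°W)

Write both endpoints as unit vectors p₁, p₂ with components (cos φ cos λ, cos φ sin λ, sin φ).
The central angle between the endpoints is δ = arccos(p₁·p₂) ≈ 2.293 rad (131.4°).
Interpolate at f = 0.27 with slerp weights a = sin((1−f)δ)/sin δ ≈ 1.326, b = sin(fδ)/sin δ ≈ 0.774.
p = a·p₁ + b·p₂ ≈ (0.355, -0.389, -0.850); φ = arcsin(p_z) ≈ -58.24°, λ = atan2(p_y, p_x) ≈ -47.58°.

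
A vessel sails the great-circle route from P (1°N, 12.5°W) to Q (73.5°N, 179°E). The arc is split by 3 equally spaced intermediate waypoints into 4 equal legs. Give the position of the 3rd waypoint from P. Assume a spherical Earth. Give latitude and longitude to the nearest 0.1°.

≈ (79.3°N, 30.6°W)

Convert each endpoint to a unit vector on the sphere (x = cos φ cos λ, y = cos φ sin λ, z = sin φ).
The central angle between the endpoints is δ = arccos(p₁·p₂) ≈ 1.835 rad (105.2°).
Interpolate at f = 3/4 with slerp weights a = sin((1−f)δ)/sin δ ≈ 0.459, b = sin(fδ)/sin δ ≈ 1.017.
p = a·p₁ + b·p₂ ≈ (0.159, -0.094, 0.983); φ = arcsin(p_z) ≈ 79.33°, λ = atan2(p_y, p_x) ≈ -30.62°.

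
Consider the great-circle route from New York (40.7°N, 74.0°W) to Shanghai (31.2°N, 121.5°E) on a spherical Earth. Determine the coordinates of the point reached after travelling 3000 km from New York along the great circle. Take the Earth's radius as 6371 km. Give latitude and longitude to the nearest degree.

≈ 66°N, 90°W

Write both endpoints as unit vectors p₁, p₂ with components (cos φ cos λ, cos φ sin λ, sin φ).
The central angle between the endpoints is δ = arccos(p₁·p₂) ≈ 1.862 rad (106.7°). The total great-circle distance is δ·R ≈ 1.862 × 6371 ≈ 11863 km, so the target fraction is f = 3000/11863 ≈ 0.253.
Interpolate at f ≈ 0.253 with slerp weights a = sin((1−f)δ)/sin δ ≈ 1.027, b = sin(fδ)/sin δ ≈ 0.474.
p = a·p₁ + b·p₂ ≈ (0.003, -0.403, 0.915); φ = arcsin(p_z) ≈ 66.23°, λ = atan2(p_y, p_x) ≈ -89.58°.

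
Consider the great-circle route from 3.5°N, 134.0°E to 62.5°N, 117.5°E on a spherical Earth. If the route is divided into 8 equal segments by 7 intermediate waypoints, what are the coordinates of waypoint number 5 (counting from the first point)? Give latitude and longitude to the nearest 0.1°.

≈ 40.6°N, 127.0°E

From cos δ = sin φ₁ sin φ₂ + cos φ₁ cos φ₂ cos Δλ, the central angle is δ ≈ 1.052 rad (60.3°).
Interpolate at f = 5/8 with slerp weights a = sin((1−f)δ)/sin δ ≈ 0.443, b = sin(fδ)/sin δ ≈ 0.704.
p = a·p₁ + b·p₂ ≈ (-0.457, 0.606, 0.651); φ = arcsin(p_z) ≈ 40.63°, λ = atan2(p_y, p_x) ≈ 127.02°.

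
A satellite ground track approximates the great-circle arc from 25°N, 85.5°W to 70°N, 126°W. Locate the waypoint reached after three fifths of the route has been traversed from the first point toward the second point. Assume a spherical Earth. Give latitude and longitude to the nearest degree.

≈ 54°N, 100°W

Convert each endpoint to a unit vector on the sphere (x = cos φ cos λ, y = cos φ sin λ, z = sin φ).
The central angle between the endpoints is δ = arccos(p₁·p₂) ≈ 0.886 rad (50.7°).
Interpolate at f = 3/5 with slerp weights a = sin((1−f)δ)/sin δ ≈ 0.448, b = sin(fδ)/sin δ ≈ 0.654.
p = a·p₁ + b·p₂ ≈ (-0.100, -0.586, 0.804); φ = arcsin(p_z) ≈ 53.54°, λ = atan2(p_y, p_x) ≈ -99.66°.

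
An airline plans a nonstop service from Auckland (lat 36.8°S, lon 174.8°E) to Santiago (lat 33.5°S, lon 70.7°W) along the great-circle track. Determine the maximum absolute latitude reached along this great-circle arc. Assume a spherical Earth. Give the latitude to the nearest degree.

The great circle lies in the plane with unit normal n̂ = (p₁ × p₂)/|p₁ × p₂|.
Here n̂_z ≈ +0.608; the vertex latitude is φ_max = arccos|n̂_z| ≈ 52.5°.
Check via Clairaut: cos φ_max = |cos φ₁| · sin C = cos(36.8°)·sin(130.5°) ≈ 0.608, again giving ≈ 52.5°.

≈ 53°S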